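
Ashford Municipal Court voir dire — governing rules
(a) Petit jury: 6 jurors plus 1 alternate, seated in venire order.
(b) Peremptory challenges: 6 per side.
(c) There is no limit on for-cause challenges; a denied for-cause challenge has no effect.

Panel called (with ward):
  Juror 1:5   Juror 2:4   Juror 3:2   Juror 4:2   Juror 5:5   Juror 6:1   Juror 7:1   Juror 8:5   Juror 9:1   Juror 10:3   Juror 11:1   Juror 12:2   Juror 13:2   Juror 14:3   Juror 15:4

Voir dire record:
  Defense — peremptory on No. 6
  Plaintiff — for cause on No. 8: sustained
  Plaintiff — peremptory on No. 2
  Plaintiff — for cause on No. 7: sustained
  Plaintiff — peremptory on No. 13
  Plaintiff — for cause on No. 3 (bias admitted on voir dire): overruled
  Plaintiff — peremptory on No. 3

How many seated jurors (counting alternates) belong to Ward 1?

Removed: #2, #3, #6, #7, #8, #13.
Seated (7 incl. alternates): #1, #4, #5, #9, #10, #11, #12.
Of those, in Ward 1: #9, #11 → 2.

2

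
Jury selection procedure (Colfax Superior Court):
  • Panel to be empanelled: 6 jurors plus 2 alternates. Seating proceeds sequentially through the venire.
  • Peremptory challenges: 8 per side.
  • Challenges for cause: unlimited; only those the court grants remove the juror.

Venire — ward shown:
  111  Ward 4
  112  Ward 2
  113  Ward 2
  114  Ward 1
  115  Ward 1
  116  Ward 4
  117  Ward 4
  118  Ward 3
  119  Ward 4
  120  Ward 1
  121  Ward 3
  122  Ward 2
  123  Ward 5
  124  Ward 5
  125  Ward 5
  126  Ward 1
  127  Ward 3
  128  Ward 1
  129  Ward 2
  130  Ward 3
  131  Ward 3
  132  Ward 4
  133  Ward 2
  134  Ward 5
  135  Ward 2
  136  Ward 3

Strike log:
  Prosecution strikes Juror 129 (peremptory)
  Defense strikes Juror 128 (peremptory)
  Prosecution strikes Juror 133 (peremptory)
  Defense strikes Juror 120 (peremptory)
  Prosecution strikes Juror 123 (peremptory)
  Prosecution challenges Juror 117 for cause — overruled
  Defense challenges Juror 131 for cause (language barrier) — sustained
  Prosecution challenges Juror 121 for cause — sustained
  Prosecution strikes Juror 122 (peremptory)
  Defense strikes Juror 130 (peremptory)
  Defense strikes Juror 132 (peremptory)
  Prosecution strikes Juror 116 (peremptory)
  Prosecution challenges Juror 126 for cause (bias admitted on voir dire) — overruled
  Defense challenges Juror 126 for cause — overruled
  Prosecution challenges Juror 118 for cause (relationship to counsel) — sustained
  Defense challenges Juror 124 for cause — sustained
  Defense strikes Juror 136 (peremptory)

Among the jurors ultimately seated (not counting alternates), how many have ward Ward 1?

2

Removed: #116, #118, #120, #121, #122, #123, #124, #128, #129, #130, #131, #132, #133, #136.
Seated jurors 1–6: #111, #112, #113, #114, #115, #117 (alternates #119, #125 not counted).
Of those, in Ward 1: #114, #115 → 2.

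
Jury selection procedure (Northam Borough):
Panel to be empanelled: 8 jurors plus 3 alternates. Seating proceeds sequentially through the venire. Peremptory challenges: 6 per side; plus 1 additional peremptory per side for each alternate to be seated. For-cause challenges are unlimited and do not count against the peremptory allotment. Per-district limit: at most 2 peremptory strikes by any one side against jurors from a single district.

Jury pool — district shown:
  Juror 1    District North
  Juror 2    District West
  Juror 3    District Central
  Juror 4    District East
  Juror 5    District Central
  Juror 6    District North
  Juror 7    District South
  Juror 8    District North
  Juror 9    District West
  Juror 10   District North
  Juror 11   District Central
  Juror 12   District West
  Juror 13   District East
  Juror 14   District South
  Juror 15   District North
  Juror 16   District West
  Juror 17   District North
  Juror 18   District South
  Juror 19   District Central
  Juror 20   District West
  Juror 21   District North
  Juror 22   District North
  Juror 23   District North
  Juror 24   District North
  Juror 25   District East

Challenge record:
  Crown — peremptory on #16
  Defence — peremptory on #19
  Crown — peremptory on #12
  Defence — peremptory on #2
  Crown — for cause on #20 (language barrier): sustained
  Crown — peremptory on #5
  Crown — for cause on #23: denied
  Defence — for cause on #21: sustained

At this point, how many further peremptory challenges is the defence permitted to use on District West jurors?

Defence peremptories so far: #19, #2 — 2 of 9 used, 7 left overall.
Against District West: #2 — 1 used; per-district cap 2 leaves 1.
Binding limit: min(7, 1) = 1.

1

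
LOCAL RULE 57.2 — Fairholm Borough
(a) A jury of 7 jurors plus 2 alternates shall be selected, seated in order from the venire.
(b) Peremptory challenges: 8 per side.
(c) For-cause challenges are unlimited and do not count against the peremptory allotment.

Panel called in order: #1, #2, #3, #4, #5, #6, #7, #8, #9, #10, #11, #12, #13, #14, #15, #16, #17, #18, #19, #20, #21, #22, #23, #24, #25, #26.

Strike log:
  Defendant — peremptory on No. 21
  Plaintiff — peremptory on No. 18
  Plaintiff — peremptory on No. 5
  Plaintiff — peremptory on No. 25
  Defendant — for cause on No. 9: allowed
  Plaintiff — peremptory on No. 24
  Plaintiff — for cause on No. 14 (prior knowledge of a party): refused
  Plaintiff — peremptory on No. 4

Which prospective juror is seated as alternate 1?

11

Removed: #4, #5, #9, #18, #21, #24, #25. (#14 stays — for-cause denied.)
Seating in order: seats 1–7 → #1, #2, #3, #6, #7, #8, #10; alternates → #11, #12.
So alternate 1 is #11.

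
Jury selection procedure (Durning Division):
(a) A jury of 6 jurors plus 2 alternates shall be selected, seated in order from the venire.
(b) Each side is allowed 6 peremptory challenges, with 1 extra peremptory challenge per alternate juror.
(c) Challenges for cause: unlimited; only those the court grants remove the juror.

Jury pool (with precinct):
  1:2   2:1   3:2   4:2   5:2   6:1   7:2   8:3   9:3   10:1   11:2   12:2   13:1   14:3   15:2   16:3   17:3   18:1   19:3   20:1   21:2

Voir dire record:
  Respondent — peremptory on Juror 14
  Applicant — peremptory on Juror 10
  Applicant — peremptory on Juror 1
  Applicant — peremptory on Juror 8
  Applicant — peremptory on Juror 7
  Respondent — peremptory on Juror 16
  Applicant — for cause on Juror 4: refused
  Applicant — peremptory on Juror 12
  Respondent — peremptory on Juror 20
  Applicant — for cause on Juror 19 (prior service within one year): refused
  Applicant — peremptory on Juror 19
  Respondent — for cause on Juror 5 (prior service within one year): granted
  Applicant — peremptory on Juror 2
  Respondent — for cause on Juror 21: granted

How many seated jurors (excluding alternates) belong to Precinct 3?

1

Removed: #1, #2, #5, #7, #8, #10, #12, #14, #16, #19, #20, #21.
Seated jurors 1–6: #3, #4, #6, #9, #11, #13 (alternates #15, #17 not counted).
Of those, in Precinct 3: #9 → 1.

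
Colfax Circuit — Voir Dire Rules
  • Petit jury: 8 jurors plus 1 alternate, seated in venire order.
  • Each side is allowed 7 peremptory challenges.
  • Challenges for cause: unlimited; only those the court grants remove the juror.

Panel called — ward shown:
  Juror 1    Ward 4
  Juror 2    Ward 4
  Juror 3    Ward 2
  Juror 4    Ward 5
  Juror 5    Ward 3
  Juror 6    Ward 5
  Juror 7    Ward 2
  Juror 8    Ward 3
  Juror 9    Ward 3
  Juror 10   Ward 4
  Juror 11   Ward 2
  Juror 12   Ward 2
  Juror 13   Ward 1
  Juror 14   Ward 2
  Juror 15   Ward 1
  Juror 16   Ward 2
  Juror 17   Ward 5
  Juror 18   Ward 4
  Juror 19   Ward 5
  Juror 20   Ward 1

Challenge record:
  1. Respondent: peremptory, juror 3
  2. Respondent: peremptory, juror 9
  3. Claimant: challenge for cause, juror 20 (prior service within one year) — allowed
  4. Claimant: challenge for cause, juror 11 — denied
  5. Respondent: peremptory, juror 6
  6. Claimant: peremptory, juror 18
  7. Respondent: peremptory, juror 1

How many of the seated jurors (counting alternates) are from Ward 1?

1

Removed: #1, #3, #6, #9, #18, #20.
Seated (9 incl. alternates): #2, #4, #5, #7, #8, #10, #11, #12, #13.
Of those, in Ward 1: #13 → 1.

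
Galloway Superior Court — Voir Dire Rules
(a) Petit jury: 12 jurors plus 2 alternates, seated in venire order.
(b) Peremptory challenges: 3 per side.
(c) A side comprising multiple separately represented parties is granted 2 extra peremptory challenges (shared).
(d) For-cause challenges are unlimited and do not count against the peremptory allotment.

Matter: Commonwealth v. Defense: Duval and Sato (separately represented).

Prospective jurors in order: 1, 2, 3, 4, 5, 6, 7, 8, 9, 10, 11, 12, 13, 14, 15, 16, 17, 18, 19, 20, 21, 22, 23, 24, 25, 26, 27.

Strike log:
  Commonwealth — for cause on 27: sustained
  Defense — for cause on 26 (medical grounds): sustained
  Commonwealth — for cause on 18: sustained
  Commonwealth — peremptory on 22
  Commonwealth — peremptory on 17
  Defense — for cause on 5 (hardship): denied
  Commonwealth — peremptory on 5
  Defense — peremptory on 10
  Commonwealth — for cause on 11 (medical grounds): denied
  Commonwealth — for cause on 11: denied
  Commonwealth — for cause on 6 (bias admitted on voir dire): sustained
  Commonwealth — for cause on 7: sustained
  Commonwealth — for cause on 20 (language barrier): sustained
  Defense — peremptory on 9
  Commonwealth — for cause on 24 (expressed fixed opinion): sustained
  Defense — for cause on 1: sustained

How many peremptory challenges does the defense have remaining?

Defense allotment: 3 base + 2 multi-party = 5.
Defense peremptories used: #10, #9 — 2 (for-cause on #26, #5, #1 don't count).
Remaining: 5 − 2 = 3.

3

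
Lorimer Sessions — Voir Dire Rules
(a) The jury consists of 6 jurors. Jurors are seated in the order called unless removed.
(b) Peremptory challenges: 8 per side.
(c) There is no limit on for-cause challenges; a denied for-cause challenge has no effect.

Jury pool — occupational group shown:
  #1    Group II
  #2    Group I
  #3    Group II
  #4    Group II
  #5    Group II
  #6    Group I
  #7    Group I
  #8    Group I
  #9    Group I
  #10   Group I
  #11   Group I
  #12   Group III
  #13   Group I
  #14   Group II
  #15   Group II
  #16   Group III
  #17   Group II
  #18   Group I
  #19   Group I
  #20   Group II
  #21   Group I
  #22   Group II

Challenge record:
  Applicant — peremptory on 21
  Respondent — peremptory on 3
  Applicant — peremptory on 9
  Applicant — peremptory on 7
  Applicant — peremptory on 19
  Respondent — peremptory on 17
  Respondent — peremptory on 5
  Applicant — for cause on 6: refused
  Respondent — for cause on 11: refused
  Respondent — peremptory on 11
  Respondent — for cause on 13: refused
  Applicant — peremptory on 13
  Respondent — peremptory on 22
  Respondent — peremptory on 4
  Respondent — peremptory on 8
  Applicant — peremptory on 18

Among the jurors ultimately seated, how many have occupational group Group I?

Removed: #3, #4, #5, #7, #8, #9, #11, #13, #17, #18, #19, #21, #22.
Seated jurors 1–6: #1, #2, #6, #10, #12, #14.
Of those, in Group I: #2, #6, #10 → 3.

3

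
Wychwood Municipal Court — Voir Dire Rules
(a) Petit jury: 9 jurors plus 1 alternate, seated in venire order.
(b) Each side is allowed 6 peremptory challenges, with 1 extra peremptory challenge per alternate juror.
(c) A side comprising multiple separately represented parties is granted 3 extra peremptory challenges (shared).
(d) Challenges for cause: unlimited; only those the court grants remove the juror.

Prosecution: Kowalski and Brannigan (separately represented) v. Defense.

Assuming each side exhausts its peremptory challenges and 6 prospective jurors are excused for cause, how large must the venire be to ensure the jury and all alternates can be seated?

33

Seats to fill: 9 + 1 alternates = 10.
Peremptories — Prosecution: 6 + 1×1 + 3 = 10; Defense: 6 + 1×1 = 7; total 17.
For-cause removals: 6.
Minimum venire: 10 + 17 + 6 = 33.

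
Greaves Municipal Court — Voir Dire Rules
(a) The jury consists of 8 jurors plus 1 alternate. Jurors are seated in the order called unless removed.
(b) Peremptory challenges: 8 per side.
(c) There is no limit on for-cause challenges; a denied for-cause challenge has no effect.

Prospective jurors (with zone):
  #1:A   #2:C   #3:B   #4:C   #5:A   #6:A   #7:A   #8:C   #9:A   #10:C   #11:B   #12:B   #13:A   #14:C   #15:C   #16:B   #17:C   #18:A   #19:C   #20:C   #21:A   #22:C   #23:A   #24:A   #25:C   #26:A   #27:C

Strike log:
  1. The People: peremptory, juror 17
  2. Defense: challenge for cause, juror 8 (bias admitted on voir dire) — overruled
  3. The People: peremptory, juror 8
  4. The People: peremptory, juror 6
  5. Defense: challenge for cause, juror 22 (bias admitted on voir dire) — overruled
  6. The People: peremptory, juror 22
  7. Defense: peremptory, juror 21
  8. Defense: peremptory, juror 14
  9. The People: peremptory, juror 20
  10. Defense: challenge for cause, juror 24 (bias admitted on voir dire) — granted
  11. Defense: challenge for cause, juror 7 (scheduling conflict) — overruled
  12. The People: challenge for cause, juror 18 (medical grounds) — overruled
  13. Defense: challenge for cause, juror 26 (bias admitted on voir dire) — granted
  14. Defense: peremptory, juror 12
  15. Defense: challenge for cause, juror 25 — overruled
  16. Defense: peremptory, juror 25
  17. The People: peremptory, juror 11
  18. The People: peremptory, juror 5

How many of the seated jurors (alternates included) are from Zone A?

4

Removed: #5, #6, #8, #11, #12, #14, #17, #20, #21, #22, #24, #25, #26.
Seated (9 incl. alternates): #1, #2, #3, #4, #7, #9, #10, #13, #15.
Of those, in Zone A: #1, #7, #9, #13 → 4.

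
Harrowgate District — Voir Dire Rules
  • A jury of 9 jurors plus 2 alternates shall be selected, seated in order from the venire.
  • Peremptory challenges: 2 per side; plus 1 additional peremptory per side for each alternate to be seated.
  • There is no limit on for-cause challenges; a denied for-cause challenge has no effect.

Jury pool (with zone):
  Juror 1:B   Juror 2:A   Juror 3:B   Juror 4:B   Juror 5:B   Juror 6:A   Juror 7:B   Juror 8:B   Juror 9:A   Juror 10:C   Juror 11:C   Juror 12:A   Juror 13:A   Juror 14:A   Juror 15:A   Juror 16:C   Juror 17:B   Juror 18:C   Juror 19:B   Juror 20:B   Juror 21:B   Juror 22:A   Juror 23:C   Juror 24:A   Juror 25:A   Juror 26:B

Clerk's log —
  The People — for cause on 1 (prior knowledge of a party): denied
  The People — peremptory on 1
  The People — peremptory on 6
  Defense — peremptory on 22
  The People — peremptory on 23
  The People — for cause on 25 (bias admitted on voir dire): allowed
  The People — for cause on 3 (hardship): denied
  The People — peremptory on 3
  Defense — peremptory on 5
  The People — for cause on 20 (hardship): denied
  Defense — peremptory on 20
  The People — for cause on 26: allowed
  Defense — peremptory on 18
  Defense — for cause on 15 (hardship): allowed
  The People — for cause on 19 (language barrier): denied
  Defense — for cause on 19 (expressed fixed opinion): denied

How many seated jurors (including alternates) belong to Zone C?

Removed: #1, #3, #5, #6, #15, #18, #20, #22, #23, #25, #26.
Seated (11 incl. alternates): #2, #4, #7, #8, #9, #10, #11, #12, #13, #14, #16.
Of those, in Zone C: #10, #11, #16 → 3.

3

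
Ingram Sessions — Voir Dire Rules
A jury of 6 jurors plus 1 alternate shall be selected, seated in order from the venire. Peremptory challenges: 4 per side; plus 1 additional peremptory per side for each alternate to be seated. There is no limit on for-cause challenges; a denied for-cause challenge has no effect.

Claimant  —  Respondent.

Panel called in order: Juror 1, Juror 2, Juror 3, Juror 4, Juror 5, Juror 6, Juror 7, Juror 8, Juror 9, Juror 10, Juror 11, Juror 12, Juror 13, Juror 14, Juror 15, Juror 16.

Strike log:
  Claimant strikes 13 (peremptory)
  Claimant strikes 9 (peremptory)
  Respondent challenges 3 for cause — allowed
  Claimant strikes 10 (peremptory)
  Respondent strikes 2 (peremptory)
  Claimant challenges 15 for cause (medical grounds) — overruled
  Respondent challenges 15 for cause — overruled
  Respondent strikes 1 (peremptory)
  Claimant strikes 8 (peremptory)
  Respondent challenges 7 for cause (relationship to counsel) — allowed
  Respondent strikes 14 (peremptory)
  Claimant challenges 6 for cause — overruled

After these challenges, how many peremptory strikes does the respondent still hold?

2

Respondent allotment: 4 base + 1 × 1 alternate = 5.
Respondent peremptories used: #2, #1, #14 — 3 (for-cause on #3, #15, #7 don't count).
Remaining: 5 − 3 = 2.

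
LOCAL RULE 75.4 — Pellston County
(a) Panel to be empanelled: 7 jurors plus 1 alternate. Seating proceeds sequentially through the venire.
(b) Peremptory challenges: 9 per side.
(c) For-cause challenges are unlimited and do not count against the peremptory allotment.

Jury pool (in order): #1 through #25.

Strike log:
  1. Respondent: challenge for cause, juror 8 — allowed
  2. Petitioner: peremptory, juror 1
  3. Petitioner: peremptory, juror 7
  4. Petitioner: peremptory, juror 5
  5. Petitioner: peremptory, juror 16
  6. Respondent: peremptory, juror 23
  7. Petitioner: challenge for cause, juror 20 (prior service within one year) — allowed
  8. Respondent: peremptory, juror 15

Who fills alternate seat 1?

12

Removed: #1, #5, #7, #8, #15, #16, #20, #23.
Seating in order: seats 1–7 → #2, #3, #4, #6, #9, #10, #11; alternates → #12.
So alternate 1 is #12.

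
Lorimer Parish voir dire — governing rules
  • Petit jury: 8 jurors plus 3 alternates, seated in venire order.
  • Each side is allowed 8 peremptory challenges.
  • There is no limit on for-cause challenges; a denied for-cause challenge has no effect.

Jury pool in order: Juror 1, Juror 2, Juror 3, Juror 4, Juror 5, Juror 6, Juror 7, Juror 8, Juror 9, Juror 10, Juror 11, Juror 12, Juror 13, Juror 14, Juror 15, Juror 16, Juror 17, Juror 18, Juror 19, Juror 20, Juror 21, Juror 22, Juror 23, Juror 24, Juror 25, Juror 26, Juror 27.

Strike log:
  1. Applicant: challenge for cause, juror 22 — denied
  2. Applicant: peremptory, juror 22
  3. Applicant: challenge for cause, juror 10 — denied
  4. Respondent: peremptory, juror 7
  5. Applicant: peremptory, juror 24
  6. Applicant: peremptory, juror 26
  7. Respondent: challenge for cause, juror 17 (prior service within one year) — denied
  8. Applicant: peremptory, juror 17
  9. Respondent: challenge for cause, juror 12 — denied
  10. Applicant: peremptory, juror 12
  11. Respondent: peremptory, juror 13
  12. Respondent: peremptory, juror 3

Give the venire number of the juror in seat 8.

Removed: #3, #7, #12, #13, #17, #22, #24, #26. (#10 stays — for-cause denied.)
Seating in order: seats 1–8 → #1, #2, #4, #5, #6, #8, #9, #10; alternates → #11, #14, #15.
So seat 8 is #10.

10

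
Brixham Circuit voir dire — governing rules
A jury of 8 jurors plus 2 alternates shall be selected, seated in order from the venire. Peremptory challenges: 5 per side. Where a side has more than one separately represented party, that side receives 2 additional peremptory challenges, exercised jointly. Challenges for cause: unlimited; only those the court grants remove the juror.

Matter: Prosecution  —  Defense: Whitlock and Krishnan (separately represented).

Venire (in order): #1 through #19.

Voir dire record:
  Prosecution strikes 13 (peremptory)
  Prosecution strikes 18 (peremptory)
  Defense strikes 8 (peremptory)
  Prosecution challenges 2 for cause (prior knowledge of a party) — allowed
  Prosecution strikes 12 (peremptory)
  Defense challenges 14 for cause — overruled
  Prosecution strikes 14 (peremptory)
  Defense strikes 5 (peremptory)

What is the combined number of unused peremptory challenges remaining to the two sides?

6

Prosecution allotment: 5. Defense allotment: 5 base + 2 multi-party = 7.
Prosecution peremptories used: #13, #18, #12, #14 — 4 (the for-cause on #2 doesn't count).
Defense peremptories used: #8, #5 — 2 (the for-cause on #14 doesn't count).
Remaining: (5 − 4) + (7 − 2) = 6.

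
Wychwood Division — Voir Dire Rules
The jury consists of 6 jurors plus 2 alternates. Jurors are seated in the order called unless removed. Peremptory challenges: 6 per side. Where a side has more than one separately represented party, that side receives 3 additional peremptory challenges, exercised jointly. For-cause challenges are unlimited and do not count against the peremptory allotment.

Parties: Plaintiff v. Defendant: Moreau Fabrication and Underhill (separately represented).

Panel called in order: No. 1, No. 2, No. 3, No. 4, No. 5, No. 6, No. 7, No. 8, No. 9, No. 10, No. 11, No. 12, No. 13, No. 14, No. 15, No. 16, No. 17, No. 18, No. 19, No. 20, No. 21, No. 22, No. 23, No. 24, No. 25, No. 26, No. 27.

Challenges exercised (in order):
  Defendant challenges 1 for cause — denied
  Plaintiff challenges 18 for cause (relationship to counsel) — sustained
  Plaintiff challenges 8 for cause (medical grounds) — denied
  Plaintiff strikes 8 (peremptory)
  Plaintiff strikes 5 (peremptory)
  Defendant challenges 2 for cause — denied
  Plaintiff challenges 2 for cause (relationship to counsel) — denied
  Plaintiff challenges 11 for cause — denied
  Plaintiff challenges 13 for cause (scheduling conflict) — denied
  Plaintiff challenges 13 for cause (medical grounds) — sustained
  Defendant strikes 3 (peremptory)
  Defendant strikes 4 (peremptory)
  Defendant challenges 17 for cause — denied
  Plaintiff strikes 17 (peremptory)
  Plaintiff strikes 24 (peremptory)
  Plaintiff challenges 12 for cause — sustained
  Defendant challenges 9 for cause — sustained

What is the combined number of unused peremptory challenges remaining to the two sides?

Plaintiff allotment: 6. Defendant allotment: 6 base + 3 multi-party = 9.
Plaintiff peremptories used: #8, #5, #17, #24 — 4 (for-cause on #18, #8, #2, #11, #13, #13, #12 don't count).
Defendant peremptories used: #3, #4 — 2 (for-cause on #1, #2, #17, #9 don't count).
Remaining: (6 − 4) + (9 − 2) = 9.

9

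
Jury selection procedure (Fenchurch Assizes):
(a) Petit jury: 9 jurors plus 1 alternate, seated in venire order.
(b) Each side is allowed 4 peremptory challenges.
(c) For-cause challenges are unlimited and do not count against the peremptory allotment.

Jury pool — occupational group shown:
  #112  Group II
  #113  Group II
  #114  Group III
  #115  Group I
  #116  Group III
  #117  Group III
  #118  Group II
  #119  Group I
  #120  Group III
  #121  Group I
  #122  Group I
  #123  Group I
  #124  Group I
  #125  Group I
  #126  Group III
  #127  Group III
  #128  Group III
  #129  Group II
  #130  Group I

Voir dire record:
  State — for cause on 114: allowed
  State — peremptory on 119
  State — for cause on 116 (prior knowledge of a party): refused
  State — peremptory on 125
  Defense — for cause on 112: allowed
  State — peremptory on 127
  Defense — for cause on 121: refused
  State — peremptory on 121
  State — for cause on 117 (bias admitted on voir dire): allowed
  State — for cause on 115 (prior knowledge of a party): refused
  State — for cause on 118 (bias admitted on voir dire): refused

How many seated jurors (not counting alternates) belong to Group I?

4

Removed: #112, #114, #117, #119, #121, #125, #127.
Seated jurors 1–9: #113, #115, #116, #118, #120, #122, #123, #124, #126 (alternates #128 not counted).
Of those, in Group I: #115, #122, #123, #124 → 4.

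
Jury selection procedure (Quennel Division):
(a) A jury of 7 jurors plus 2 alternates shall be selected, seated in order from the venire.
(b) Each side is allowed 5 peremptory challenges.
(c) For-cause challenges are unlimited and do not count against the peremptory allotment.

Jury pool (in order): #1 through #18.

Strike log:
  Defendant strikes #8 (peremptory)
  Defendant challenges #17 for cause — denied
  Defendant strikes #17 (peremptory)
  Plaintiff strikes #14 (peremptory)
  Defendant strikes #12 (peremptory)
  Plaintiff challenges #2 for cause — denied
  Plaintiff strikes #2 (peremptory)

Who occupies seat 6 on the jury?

7

Removed: #2, #8, #12, #14, #17.
Seating in order: seats 1–7 → #1, #3, #4, #5, #6, #7, #9; alternates → #10, #11.
So seat 6 is #7.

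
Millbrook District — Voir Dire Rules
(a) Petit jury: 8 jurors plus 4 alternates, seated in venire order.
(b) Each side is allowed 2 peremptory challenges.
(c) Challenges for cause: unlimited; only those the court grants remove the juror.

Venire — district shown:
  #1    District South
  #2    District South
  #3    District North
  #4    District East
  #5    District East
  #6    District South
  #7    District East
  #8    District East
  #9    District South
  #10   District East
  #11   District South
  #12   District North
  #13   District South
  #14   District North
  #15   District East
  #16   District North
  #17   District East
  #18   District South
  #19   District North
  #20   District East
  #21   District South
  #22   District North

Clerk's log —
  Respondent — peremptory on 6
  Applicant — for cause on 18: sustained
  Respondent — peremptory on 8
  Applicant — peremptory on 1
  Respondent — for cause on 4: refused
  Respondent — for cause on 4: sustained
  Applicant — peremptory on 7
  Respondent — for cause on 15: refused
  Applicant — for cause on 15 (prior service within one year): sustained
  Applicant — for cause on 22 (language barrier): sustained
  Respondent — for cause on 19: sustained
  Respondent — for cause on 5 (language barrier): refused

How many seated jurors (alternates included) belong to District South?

4

Removed: #1, #4, #6, #7, #8, #15, #18, #19, #22.
Seated (12 incl. alternates): #2, #3, #5, #9, #10, #11, #12, #13, #14, #16, #17, #20.
Of those, in District South: #2, #9, #11, #13 → 4.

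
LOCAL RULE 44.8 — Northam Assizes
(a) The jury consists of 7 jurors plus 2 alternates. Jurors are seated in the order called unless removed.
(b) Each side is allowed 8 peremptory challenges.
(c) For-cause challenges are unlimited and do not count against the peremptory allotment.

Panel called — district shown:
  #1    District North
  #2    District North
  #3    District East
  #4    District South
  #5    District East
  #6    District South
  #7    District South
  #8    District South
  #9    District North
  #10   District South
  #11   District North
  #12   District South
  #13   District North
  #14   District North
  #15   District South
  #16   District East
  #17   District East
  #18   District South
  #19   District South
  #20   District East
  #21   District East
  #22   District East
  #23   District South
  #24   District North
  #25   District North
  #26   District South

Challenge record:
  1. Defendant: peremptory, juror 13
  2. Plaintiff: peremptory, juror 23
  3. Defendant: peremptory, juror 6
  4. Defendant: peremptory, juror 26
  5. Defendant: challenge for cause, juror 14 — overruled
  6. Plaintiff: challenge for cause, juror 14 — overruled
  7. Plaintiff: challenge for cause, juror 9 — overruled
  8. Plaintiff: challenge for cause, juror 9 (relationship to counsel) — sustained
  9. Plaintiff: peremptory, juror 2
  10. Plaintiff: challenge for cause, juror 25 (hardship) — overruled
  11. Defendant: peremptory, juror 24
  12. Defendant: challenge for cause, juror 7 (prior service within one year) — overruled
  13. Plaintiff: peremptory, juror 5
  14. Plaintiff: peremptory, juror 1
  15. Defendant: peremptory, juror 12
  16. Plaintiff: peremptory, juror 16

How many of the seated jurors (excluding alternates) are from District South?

Removed: #1, #2, #5, #6, #9, #12, #13, #16, #23, #24, #26.
Seated jurors 1–7: #3, #4, #7, #8, #10, #11, #14 (alternates #15, #17 not counted).
Of those, in District South: #4, #7, #8, #10 → 4.

4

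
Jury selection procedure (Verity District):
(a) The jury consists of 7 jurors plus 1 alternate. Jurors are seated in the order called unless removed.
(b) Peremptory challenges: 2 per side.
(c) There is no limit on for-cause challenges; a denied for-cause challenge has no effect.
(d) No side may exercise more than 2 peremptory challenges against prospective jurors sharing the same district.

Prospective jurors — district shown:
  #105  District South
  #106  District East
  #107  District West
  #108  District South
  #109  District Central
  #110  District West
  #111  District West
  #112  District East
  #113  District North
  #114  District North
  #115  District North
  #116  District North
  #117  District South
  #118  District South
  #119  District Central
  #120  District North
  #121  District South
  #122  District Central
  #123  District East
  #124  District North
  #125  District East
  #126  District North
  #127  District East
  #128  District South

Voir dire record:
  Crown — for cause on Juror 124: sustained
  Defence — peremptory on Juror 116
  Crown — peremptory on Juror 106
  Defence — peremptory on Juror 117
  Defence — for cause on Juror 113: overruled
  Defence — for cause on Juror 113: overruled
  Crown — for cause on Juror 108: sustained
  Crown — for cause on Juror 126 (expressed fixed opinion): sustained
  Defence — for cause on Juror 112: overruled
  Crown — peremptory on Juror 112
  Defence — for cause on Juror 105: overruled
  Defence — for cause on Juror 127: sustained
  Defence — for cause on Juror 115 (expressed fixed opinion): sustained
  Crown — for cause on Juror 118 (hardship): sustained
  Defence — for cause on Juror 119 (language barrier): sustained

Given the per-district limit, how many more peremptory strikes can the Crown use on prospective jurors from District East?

Crown peremptories so far: #106, #112 — 2 of 2 used, 0 left overall.
Against District East: #106, #112 — 2 used; per-district cap 2 leaves 0.
Binding limit: min(0, 0) = 0.

0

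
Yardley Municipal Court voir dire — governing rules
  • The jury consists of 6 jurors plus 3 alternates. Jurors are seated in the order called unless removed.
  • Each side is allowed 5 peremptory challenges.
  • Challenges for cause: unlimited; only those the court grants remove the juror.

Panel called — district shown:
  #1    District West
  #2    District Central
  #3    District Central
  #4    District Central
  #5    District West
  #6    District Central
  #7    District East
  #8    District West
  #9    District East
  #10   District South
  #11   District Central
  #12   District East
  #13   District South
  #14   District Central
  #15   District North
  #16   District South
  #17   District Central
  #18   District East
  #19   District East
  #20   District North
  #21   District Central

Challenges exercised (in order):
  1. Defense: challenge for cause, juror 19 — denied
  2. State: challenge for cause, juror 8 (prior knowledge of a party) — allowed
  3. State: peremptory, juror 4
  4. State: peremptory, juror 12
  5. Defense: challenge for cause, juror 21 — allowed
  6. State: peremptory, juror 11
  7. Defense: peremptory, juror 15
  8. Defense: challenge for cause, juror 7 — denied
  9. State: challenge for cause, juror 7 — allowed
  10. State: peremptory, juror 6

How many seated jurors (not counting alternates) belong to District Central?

2

Removed: #4, #6, #7, #8, #11, #12, #15, #21.
Seated jurors 1–6: #1, #2, #3, #5, #9, #10 (alternates #13, #14, #16 not counted).
Of those, in District Central: #2, #3 → 2.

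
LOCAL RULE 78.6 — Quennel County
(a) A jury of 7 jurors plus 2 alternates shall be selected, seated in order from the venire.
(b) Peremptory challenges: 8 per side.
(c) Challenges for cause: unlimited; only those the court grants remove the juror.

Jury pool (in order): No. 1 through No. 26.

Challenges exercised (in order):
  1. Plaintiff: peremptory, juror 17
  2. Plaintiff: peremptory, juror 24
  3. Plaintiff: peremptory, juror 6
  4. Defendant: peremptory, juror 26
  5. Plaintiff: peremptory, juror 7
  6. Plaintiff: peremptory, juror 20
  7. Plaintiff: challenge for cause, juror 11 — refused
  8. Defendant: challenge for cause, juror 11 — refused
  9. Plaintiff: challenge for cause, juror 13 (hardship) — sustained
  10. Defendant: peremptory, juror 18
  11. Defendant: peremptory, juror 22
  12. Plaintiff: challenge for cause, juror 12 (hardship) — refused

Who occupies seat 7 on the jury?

Removed: #6, #7, #13, #17, #18, #20, #22, #24, #26. (#11, #12 stay — for-cause denied.)
Seating in order: seats 1–7 → #1, #2, #3, #4, #5, #8, #9; alternates → #10, #11.
So seat 7 is #9.

9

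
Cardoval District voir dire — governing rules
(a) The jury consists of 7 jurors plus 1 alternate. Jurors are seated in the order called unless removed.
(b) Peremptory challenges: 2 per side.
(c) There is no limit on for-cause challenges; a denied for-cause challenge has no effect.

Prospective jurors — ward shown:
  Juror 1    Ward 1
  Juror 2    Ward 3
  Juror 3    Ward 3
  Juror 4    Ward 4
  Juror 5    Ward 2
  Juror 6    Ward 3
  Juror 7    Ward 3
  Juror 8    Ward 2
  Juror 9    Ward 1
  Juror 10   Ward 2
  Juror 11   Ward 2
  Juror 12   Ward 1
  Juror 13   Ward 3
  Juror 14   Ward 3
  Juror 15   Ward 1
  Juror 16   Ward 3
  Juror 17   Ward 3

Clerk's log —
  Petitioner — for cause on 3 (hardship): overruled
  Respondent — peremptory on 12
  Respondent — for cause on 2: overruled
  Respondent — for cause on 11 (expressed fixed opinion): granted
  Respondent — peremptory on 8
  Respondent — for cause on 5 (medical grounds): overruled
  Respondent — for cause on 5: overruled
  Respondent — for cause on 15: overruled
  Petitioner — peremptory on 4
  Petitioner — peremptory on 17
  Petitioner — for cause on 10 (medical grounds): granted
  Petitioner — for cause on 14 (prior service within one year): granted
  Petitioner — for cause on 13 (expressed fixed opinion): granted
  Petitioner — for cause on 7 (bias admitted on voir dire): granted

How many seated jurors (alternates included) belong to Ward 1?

Removed: #4, #7, #8, #10, #11, #12, #13, #14, #17.
Seated (8 incl. alternates): #1, #2, #3, #5, #6, #9, #15, #16.
Of those, in Ward 1: #1, #9, #15 → 3.

3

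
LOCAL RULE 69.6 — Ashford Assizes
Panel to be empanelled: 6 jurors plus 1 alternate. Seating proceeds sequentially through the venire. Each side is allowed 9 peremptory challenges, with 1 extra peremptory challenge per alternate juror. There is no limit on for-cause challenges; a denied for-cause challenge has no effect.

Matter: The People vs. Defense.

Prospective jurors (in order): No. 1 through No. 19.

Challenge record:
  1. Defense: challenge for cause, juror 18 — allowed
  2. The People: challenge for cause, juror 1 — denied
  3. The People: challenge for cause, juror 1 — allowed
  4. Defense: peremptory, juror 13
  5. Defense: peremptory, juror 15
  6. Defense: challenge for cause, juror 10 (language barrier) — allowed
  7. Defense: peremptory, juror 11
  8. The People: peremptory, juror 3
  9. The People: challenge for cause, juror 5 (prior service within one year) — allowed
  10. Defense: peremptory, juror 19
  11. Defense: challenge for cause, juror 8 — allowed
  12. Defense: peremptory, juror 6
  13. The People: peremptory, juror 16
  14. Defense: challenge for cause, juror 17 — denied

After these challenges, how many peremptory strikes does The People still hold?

The People allotment: 9 base + 1 × 1 alternate = 10.
The People peremptories used: #3, #16 — 2 (for-cause on #1, #1, #5 don't count).
Remaining: 10 − 2 = 8.

8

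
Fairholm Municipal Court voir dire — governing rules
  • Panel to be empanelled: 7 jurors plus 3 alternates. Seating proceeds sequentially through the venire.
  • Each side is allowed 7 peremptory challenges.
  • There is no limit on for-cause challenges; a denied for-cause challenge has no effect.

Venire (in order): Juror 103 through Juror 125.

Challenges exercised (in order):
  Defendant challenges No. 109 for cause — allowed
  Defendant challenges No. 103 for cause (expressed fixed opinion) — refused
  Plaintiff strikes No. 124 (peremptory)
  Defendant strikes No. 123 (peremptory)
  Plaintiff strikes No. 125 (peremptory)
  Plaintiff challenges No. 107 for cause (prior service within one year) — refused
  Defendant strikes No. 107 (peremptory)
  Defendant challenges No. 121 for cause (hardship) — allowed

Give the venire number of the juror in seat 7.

Removed: #107, #109, #121, #123, #124, #125. (#103 stays — for-cause denied.)
Filling seats in venire order through position 7: #103, #104, #105, #106, #108, #110, #111.
So seat 7 is #111.

111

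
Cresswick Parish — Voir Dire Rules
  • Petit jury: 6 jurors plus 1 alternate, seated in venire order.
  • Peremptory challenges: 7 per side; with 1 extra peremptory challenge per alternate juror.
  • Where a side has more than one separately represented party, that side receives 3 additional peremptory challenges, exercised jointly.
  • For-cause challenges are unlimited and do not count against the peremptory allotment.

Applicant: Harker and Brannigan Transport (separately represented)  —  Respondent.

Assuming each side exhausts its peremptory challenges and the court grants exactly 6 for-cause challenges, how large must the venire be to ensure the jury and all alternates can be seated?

Seats to fill: 6 + 1 alternates = 7.
Peremptories — Applicant: 7 + 1×1 + 3 = 11; Respondent: 7 + 1×1 = 8; total 19.
For-cause removals: 6.
Minimum venire: 7 + 19 + 6 = 32.

32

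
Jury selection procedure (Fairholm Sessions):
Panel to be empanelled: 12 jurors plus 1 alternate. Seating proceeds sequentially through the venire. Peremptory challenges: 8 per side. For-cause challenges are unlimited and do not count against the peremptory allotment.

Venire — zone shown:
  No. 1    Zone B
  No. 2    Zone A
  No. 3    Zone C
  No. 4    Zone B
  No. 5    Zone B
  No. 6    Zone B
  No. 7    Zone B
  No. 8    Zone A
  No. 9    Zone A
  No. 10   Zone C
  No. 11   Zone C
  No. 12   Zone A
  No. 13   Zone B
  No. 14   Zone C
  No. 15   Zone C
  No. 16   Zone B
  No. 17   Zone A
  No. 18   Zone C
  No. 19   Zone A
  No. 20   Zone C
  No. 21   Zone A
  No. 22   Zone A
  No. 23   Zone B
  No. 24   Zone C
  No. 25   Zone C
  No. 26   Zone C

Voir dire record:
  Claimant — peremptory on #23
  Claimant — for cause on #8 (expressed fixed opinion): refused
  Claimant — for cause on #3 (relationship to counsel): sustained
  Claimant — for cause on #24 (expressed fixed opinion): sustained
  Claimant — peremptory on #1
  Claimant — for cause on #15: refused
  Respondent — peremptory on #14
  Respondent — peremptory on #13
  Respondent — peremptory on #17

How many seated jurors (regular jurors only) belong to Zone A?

Removed: #1, #3, #13, #14, #17, #23, #24.
Seated jurors 1–12: #2, #4, #5, #6, #7, #8, #9, #10, #11, #12, #15, #16 (alternates #18 not counted).
Of those, in Zone A: #2, #8, #9, #12 → 4.

4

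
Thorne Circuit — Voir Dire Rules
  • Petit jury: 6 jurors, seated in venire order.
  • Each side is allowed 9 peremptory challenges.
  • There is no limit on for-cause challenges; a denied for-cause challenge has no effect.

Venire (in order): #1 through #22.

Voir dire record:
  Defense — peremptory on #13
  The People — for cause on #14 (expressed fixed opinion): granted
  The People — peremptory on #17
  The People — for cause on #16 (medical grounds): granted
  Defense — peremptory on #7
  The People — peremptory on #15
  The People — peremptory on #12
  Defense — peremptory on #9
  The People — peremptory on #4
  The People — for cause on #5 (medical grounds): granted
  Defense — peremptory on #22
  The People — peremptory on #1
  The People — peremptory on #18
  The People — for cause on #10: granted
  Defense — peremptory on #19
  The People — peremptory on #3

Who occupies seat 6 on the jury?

21

Removed: #1, #3, #4, #5, #7, #9, #10, #12, #13, #14, #15, #16, #17, #18, #19, #22.
Seating in order: seats 1–6 → #2, #6, #8, #11, #20, #21.
So seat 6 is #21.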